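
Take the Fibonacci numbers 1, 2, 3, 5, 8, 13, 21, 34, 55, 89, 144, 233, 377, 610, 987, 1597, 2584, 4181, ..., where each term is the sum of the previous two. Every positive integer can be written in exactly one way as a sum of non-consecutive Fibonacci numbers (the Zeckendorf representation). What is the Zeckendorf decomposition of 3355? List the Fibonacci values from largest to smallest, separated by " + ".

2584 + 610 + 144 + 13 + 3 + 1

Repeatedly subtract the largest Fibonacci number that fits:
subtract 2584 from 3355: 771 remains
subtract 610 from 771: 161 remains
subtract 144 from 161: 17 remains
subtract 13 from 17: 4 remains
subtract 3 from 4: 1 remains
subtract 1 from 1: 0 remains
So 3355 = 2584 + 610 + 144 + 13 + 3 + 1, with no two terms consecutive in the sequence.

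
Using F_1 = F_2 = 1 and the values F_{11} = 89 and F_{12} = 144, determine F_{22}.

By the doubling identity F_{2k} = F_k(2F_{k+1} − F_k): F_{22} = 89·(2·144 − 89) = 89·199 = 17711.

17711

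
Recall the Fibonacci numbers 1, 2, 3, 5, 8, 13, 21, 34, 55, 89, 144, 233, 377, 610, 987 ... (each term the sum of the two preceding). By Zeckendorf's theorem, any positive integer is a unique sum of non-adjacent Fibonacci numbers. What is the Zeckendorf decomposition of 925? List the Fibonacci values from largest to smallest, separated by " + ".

take 610 (≤ 925); 925 − 610 = 315
take 233 (≤ 315); 315 − 233 = 82
take 55 (≤ 82); 82 − 55 = 27
take 21 (≤ 27); 27 − 21 = 6
take 5 (≤ 6); 6 − 5 = 1
take 1 (≤ 1); 1 − 1 = 0
So 925 = 610 + 233 + 55 + 21 + 5 + 1, with no two terms consecutive in the sequence.

610 + 233 + 55 + 21 + 5 + 1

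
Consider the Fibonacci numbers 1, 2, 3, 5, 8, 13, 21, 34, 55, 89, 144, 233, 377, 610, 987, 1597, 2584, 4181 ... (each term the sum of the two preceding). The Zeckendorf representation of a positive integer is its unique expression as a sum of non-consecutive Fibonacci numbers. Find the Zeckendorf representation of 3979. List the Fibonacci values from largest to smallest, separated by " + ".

Greedy algorithm:
subtract 2584 from 3979: 1395 remains
subtract 987 from 1395: 408 remains
subtract 377 from 408: 31 remains
subtract 21 from 31: 10 remains
subtract 8 from 10: 2 remains
subtract 2 from 2: 0 remains
So 3979 = 2584 + 987 + 377 + 21 + 8 + 2, with no two terms consecutive in the sequence.

2584 + 987 + 377 + 21 + 8 + 2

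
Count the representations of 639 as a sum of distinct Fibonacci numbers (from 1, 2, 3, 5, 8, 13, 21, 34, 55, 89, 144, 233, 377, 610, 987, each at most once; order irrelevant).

Starting from the Zeckendorf form and repeatedly splitting a term F_k into F_{k−1} + F_{k−2} (when neither is already used) reaches every representation.
639 = 610+21+8 = 610+21+5+3 = 377+233+21+8 = … (17 more), for 20 in all.

20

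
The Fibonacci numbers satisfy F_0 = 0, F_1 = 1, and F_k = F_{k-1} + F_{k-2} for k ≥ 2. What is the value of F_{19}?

Iterating the recurrence up to F_{13} = 233 and F_{12} = 144:
F_{14} = F_{13} + F_{12} = 233 + 144 = 377
F_{15} = F_{14} + F_{13} = 377 + 233 = 610
F_{16} = F_{15} + F_{14} = 610 + 377 = 987
F_{17} = F_{16} + F_{15} = 987 + 610 = 1597
F_{18} = F_{17} + F_{16} = 1597 + 987 = 2584
F_{19} = F_{18} + F_{17} = 2584 + 1597 = 4181

4181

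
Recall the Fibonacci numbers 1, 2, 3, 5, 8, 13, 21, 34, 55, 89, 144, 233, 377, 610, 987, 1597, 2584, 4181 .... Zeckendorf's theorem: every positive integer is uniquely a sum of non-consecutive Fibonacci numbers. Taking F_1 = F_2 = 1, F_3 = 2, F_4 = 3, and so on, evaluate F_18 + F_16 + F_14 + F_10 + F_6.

4011

F_18 + F_16 + F_14 + F_10 + F_6 = 2584 + 987 + 377 + 55 + 8 = 4011.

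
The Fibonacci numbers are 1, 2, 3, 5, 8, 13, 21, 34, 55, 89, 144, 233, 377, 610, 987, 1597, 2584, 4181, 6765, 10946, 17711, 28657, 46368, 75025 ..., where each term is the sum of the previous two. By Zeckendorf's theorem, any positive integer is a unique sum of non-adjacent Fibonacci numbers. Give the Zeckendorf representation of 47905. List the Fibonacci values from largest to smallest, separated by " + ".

Repeatedly subtract the largest Fibonacci number that fits:
47905: greatest Fibonacci not exceeding it is 46368, leaving 1537
1537: greatest Fibonacci not exceeding it is 987, leaving 550
550: greatest Fibonacci not exceeding it is 377, leaving 173
173: greatest Fibonacci not exceeding it is 144, leaving 29
29: greatest Fibonacci not exceeding it is 21, leaving 8
8: greatest Fibonacci not exceeding it is 8, leaving 0
So 47905 = 46368 + 987 + 377 + 144 + 21 + 8, with no two terms consecutive in the sequence.

46368 + 987 + 377 + 144 + 21 + 8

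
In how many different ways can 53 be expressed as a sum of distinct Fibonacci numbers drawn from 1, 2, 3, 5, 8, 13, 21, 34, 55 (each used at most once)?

Each representation comes from the Zeckendorf form by replacing some F_k with F_{k−1} + F_{k−2} where possible.
53 = 34+13+5+1 = 34+13+3+2+1 = 34+8+5+3+2+1 = 21+13+8+5+3+2+1 — 4 representations.

4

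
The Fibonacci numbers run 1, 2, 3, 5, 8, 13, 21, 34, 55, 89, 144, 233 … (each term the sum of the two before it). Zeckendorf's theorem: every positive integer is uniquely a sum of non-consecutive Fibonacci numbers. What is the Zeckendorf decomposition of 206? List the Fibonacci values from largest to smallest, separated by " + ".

144 + 55 + 5 + 2

Repeatedly subtract the largest Fibonacci number that fits:
subtract 144 from 206: 62 remains
subtract 55 from 62: 7 remains
subtract 5 from 7: 2 remains
subtract 2 from 2: 0 remains
So 206 = 144 + 55 + 5 + 2, with no two terms consecutive in the sequence.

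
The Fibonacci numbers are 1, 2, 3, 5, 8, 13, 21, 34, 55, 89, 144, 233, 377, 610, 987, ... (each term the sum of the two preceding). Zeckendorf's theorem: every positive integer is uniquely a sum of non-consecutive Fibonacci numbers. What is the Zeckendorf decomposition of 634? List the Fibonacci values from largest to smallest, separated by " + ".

610 + 21 + 3

634 − 610 = 24
24 − 21 = 3
3 − 3 = 0
So 634 = 610 + 21 + 3, with no two terms consecutive in the sequence.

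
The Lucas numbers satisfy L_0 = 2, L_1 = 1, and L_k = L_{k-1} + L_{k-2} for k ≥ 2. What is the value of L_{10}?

123

Iterating the recurrence up to L_{2} = 3 and L_{1} = 1:
L_{3} = L_{2} + L_{1} = 3 + 1 = 4
L_{4} = L_{3} + L_{2} = 4 + 3 = 7
L_{5} = L_{4} + L_{3} = 7 + 4 = 11
L_{6} = L_{5} + L_{4} = 11 + 7 = 18
L_{7} = L_{6} + L_{5} = 18 + 11 = 29
L_{8} = L_{7} + L_{6} = 29 + 18 = 47
L_{9} = L_{8} + L_{7} = 47 + 29 = 76
L_{10} = L_{9} + L_{8} = 76 + 47 = 123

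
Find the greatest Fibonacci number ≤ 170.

144

144 ≤ 170 < 233, so the largest Fibonacci number not exceeding 170 is 144.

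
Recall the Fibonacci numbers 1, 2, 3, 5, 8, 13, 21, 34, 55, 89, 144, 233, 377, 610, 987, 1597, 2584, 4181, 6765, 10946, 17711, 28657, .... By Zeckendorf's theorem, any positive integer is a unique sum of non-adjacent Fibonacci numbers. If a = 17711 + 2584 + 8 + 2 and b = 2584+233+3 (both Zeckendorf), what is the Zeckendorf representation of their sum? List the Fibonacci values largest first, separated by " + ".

The two numbers are 20305 and 2820, so their sum is 23125.
largest Fibonacci ≤ 23125 is 17711; 23125 − 17711 = 5414
largest Fibonacci ≤ 5414 is 4181; 5414 − 4181 = 1233
largest Fibonacci ≤ 1233 is 987; 1233 − 987 = 246
largest Fibonacci ≤ 246 is 233; 246 − 233 = 13
largest Fibonacci ≤ 13 is 13; 13 − 13 = 0

17711 + 4181 + 987 + 233 + 13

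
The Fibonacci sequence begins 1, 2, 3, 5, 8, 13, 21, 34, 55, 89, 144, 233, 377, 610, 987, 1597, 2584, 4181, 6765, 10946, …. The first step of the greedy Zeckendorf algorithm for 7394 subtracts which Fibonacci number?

6765 ≤ 7394 < 10946, so the largest Fibonacci number not exceeding 7394 is 6765.

6765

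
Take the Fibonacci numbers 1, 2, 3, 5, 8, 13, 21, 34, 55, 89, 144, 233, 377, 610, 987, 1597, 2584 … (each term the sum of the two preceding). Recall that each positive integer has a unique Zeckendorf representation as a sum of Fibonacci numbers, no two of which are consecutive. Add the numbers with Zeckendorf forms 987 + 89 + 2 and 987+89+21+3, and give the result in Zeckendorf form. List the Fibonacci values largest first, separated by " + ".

The two numbers are 1078 and 1100, so their sum is 2178.
subtract 1597 from 2178: 581 remains
subtract 377 from 581: 204 remains
subtract 144 from 204: 60 remains
subtract 55 from 60: 5 remains
subtract 5 from 5: 0 remains

1597 + 377 + 144 + 55 + 5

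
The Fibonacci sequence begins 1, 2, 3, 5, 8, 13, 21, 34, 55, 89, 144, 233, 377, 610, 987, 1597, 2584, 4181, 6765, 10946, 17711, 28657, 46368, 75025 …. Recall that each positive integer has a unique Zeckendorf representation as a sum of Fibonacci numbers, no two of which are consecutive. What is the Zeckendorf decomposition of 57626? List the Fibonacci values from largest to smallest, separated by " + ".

46368 + 10946 + 233 + 55 + 21 + 3

57626: greatest Fibonacci not exceeding it is 46368, leaving 11258
11258: greatest Fibonacci not exceeding it is 10946, leaving 312
312: greatest Fibonacci not exceeding it is 233, leaving 79
79: greatest Fibonacci not exceeding it is 55, leaving 24
24: greatest Fibonacci not exceeding it is 21, leaving 3
3: greatest Fibonacci not exceeding it is 3, leaving 0
So 57626 = 46368 + 10946 + 233 + 55 + 21 + 3, with no two terms consecutive in the sequence.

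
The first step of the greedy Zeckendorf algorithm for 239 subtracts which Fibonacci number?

233

233 ≤ 239 < 377, so the largest Fibonacci number not exceeding 239 is 233.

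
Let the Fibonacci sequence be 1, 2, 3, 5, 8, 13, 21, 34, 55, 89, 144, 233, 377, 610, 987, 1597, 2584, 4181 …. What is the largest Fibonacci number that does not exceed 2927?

2584 ≤ 2927 < 4181, so the largest Fibonacci number not exceeding 2927 is 2584.

2584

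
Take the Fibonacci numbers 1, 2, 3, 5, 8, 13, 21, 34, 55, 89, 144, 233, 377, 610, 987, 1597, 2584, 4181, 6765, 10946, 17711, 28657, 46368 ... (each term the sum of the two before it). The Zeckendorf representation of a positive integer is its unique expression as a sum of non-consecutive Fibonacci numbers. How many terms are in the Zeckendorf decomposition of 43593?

7

subtract 28657 from 43593: 14936 remains
subtract 10946 from 14936: 3990 remains
subtract 2584 from 3990: 1406 remains
subtract 987 from 1406: 419 remains
subtract 377 from 419: 42 remains
subtract 34 from 42: 8 remains
subtract 8 from 8: 0 remains
43593 = 28657 + 10946 + 2584 + 987 + 377 + 34 + 8, which has 7 terms.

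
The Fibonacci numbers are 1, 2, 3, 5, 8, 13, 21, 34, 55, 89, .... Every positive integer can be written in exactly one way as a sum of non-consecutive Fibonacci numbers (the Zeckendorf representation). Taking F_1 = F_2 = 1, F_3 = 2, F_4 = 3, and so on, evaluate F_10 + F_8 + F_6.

84

F_10 + F_8 + F_6 = 55 + 21 + 8 = 84.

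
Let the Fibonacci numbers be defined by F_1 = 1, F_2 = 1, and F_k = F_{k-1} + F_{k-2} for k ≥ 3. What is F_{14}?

377

Iterating the recurrence up to F_{6} = 8 and F_{5} = 5:
F_{7} = F_{6} + F_{5} = 8 + 5 = 13
F_{8} = F_{7} + F_{6} = 13 + 8 = 21
F_{9} = F_{8} + F_{7} = 21 + 13 = 34
F_{10} = F_{9} + F_{8} = 34 + 21 = 55
F_{11} = F_{10} + F_{9} = 55 + 34 = 89
F_{12} = F_{11} + F_{10} = 89 + 55 = 144
F_{13} = F_{12} + F_{11} = 144 + 89 = 233
F_{14} = F_{13} + F_{12} = 233 + 144 = 377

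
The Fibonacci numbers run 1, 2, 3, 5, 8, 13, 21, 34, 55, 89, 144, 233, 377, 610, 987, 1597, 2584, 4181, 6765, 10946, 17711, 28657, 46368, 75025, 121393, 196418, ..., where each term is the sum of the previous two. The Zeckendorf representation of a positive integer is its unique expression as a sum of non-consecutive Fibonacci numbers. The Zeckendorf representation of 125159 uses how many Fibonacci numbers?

121393 ≤ 125159 < 196418, so take 121393; remainder 3766
2584 ≤ 3766 < 4181, so take 2584; remainder 1182
987 ≤ 1182 < 1597, so take 987; remainder 195
144 ≤ 195 < 233, so take 144; remainder 51
34 ≤ 51 < 55, so take 34; remainder 17
13 ≤ 17 < 21, so take 13; remainder 4
3 ≤ 4 < 5, so take 3; remainder 1
1 ≤ 1 < 2, so take 1; remainder 0
125159 = 121393 + 2584 + 987 + 144 + 34 + 13 + 3 + 1, which has 8 terms.

8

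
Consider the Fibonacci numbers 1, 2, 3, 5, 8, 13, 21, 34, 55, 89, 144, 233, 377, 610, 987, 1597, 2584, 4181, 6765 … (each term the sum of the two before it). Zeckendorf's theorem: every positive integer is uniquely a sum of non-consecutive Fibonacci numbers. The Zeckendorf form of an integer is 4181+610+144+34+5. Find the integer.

4974

4181+610+144+34+5 = 4974.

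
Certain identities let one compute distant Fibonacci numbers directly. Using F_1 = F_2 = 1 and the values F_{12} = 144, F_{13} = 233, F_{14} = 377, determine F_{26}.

By the addition formula F_{m+n} = F_m F_{n+1} + F_{m−1} F_n with m=14, n=12: F_{26} = 377·233 + 233·144 = 87841 + 33552 = 121393.

121393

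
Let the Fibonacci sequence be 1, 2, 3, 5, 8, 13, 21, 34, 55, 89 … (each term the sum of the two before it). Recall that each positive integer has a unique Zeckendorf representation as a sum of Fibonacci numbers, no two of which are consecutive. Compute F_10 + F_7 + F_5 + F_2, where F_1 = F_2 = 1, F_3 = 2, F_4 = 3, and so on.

F_10 + F_7 + F_5 + F_2 = 55 + 13 + 5 + 1 = 74.

74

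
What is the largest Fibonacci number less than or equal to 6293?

4181

4181 ≤ 6293 < 6765, so the largest Fibonacci number not exceeding 6293 is 4181.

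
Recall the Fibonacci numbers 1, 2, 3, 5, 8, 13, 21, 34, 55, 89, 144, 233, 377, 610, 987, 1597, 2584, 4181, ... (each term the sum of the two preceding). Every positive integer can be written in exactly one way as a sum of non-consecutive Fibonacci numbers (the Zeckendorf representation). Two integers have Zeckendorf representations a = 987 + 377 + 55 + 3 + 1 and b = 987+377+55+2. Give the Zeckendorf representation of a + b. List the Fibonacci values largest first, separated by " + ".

2584 + 233 + 21 + 5 + 1

The two numbers are 1423 and 1421, so their sum is 2844.
Greedily peel off the largest Fibonacci term at each step:
2844: greatest Fibonacci not exceeding it is 2584, leaving 260
260: greatest Fibonacci not exceeding it is 233, leaving 27
27: greatest Fibonacci not exceeding it is 21, leaving 6
6: greatest Fibonacci not exceeding it is 5, leaving 1
1: greatest Fibonacci not exceeding it is 1, leaving 0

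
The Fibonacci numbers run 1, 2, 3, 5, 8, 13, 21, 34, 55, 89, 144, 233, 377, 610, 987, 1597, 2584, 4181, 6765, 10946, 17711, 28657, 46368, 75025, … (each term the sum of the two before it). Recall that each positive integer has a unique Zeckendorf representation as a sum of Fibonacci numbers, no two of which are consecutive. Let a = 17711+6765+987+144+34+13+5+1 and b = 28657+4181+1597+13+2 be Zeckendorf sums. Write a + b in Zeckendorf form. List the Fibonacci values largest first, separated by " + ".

The two numbers are 25660 and 34450, so their sum is 60110.
60110: greatest Fibonacci not exceeding it is 46368, leaving 13742
13742: greatest Fibonacci not exceeding it is 10946, leaving 2796
2796: greatest Fibonacci not exceeding it is 2584, leaving 212
212: greatest Fibonacci not exceeding it is 144, leaving 68
68: greatest Fibonacci not exceeding it is 55, leaving 13
13: greatest Fibonacci not exceeding it is 13, leaving 0

46368 + 10946 + 2584 + 144 + 55 + 13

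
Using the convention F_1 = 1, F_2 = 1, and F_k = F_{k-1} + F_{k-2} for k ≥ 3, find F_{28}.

317811

Iterating the recurrence up to F_{20} = 6765 and F_{19} = 4181:
F_{21} = F_{20} + F_{19} = 6765 + 4181 = 10946
F_{22} = F_{21} + F_{20} = 10946 + 6765 = 17711
F_{23} = F_{22} + F_{21} = 17711 + 10946 = 28657
F_{24} = F_{23} + F_{22} = 28657 + 17711 = 46368
F_{25} = F_{24} + F_{23} = 46368 + 28657 = 75025
F_{26} = F_{25} + F_{24} = 75025 + 46368 = 121393
F_{27} = F_{26} + F_{25} = 121393 + 75025 = 196418
F_{28} = F_{27} + F_{26} = 196418 + 121393 = 317811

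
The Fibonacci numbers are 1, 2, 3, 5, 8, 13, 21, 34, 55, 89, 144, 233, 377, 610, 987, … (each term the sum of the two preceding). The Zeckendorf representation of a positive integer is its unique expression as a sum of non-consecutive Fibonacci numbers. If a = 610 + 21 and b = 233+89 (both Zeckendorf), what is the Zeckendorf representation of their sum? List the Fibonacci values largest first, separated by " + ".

The two numbers are 631 and 322, so their sum is 953.
subtract 610 from 953: 343 remains
subtract 233 from 343: 110 remains
subtract 89 from 110: 21 remains
subtract 21 from 21: 0 remains

610 + 233 + 89 + 21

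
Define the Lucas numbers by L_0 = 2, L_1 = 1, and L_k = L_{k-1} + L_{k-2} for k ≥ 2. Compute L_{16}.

2207

Iterating the recurrence up to L_{10} = 123 and L_{9} = 76:
L_{11} = L_{10} + L_{9} = 123 + 76 = 199
L_{12} = L_{11} + L_{10} = 199 + 123 = 322
L_{13} = L_{12} + L_{11} = 322 + 199 = 521
L_{14} = L_{13} + L_{12} = 521 + 322 = 843
L_{15} = L_{14} + L_{13} = 843 + 521 = 1364
L_{16} = L_{15} + L_{14} = 1364 + 843 = 2207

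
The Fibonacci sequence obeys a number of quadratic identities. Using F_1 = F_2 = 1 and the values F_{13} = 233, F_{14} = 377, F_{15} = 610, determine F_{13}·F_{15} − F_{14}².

1

233·610 − 377² = 142130 − 142129 = 1. (Cassini's identity: F_{k−1}F_{k+1} − F_k² = (−1)^k.)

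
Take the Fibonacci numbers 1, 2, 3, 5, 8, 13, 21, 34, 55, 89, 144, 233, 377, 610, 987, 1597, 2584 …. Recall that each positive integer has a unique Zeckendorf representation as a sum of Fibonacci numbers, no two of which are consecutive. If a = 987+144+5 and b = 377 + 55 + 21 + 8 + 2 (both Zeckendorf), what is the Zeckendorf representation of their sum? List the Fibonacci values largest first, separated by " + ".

The two numbers are 1136 and 463, so their sum is 1599.
subtract 1597 from 1599: 2 remains
subtract 2 from 2: 0 remains

1597 + 2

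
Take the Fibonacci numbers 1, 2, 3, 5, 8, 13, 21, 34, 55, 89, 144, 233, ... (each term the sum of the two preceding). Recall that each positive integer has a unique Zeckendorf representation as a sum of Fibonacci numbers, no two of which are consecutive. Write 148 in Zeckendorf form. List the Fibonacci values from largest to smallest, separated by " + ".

144 + 3 + 1

largest Fibonacci ≤ 148 is 144; 148 − 144 = 4
largest Fibonacci ≤ 4 is 3; 4 − 3 = 1
largest Fibonacci ≤ 1 is 1; 1 − 1 = 0
So 148 = 144 + 3 + 1, with no two terms consecutive in the sequence.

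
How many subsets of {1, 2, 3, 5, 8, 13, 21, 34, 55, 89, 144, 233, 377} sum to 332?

10

Each representation comes from the Zeckendorf form by replacing some F_k with F_{k−1} + F_{k−2} where possible.
332 = 233+89+8+2 = 233+89+5+3+2 = 233+55+34+8+2 = 233+55+34+5+3+2 = 233+55+21+13+8+2 = … (5 more), for 10 in all.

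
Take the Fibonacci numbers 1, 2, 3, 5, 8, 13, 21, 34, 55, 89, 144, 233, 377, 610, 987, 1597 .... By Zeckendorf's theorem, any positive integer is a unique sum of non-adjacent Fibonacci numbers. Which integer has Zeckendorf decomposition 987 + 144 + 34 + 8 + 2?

1175

987 + 144 + 34 + 8 + 2 = 1175.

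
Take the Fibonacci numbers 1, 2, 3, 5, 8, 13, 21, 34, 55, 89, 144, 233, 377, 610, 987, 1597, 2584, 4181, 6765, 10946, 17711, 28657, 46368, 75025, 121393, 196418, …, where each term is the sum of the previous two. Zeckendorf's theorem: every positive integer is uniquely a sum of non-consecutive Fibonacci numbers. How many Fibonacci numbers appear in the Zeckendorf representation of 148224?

148224: greatest Fibonacci not exceeding it is 121393, leaving 26831
26831: greatest Fibonacci not exceeding it is 17711, leaving 9120
9120: greatest Fibonacci not exceeding it is 6765, leaving 2355
2355: greatest Fibonacci not exceeding it is 1597, leaving 758
758: greatest Fibonacci not exceeding it is 610, leaving 148
148: greatest Fibonacci not exceeding it is 144, leaving 4
4: greatest Fibonacci not exceeding it is 3, leaving 1
1: greatest Fibonacci not exceeding it is 1, leaving 0
148224 = 121393 + 17711 + 6765 + 1597 + 610 + 144 + 3 + 1, which has 8 terms.

8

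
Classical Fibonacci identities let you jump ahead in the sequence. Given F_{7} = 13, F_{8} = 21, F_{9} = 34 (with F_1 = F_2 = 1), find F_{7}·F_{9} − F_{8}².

13·34 − 21² = 442 − 441 = 1. (Cassini's identity: F_{k−1}F_{k+1} − F_k² = (−1)^k.)

1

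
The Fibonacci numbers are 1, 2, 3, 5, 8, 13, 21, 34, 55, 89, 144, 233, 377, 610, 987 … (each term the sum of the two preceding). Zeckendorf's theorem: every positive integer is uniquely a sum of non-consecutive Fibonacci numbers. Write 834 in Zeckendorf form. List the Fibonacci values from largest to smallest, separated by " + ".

610 + 144 + 55 + 21 + 3 + 1

610 ≤ 834 < 987, so take 610; remainder 224
144 ≤ 224 < 233, so take 144; remainder 80
55 ≤ 80 < 89, so take 55; remainder 25
21 ≤ 25 < 34, so take 21; remainder 4
3 ≤ 4 < 5, so take 3; remainder 1
1 ≤ 1 < 2, so take 1; remainder 0
So 834 = 610 + 144 + 55 + 21 + 3 + 1, with no two terms consecutive in the sequence.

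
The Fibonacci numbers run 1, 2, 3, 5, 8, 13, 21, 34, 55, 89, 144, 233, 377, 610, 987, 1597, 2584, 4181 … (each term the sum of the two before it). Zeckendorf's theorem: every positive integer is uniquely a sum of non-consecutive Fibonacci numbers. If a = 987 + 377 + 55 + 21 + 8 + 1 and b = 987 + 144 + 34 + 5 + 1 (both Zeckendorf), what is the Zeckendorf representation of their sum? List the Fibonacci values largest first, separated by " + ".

The two numbers are 1449 and 1171, so their sum is 2620.
Greedy algorithm:
take 2584 (≤ 2620); 2620 − 2584 = 36
take 34 (≤ 36); 36 − 34 = 2
take 2 (≤ 2); 2 − 2 = 0

2584 + 34 + 2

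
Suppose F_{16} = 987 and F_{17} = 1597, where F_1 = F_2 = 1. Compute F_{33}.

3524578

By F_{2k+1} = F_k² + F_{k+1}²: F_{33} = 987² + 1597² = 974169 + 2550409 = 3524578.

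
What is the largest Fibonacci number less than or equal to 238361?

196418 ≤ 238361 < 317811, so the largest Fibonacci number not exceeding 238361 is 196418.

196418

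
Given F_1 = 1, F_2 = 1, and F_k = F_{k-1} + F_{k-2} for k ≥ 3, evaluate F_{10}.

55

Iterating the recurrence up to F_{5} = 5 and F_{4} = 3:
F_{6} = F_{5} + F_{4} = 5 + 3 = 8
F_{7} = F_{6} + F_{5} = 8 + 5 = 13
F_{8} = F_{7} + F_{6} = 13 + 8 = 21
F_{9} = F_{8} + F_{7} = 21 + 13 = 34
F_{10} = F_{9} + F_{8} = 34 + 21 = 55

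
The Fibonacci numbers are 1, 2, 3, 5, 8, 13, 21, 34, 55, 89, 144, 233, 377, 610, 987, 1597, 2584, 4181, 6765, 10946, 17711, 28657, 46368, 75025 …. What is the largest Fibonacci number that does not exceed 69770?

46368 ≤ 69770 < 75025, so the largest Fibonacci number not exceeding 69770 is 46368.

46368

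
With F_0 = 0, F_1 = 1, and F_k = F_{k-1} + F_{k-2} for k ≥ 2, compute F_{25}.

Iterating the recurrence up to F_{19} = 4181 and F_{18} = 2584:
F_{20} = F_{19} + F_{18} = 4181 + 2584 = 6765
F_{21} = F_{20} + F_{19} = 6765 + 4181 = 10946
F_{22} = F_{21} + F_{20} = 10946 + 6765 = 17711
F_{23} = F_{22} + F_{21} = 17711 + 10946 = 28657
F_{24} = F_{23} + F_{22} = 28657 + 17711 = 46368
F_{25} = F_{24} + F_{23} = 46368 + 28657 = 75025

75025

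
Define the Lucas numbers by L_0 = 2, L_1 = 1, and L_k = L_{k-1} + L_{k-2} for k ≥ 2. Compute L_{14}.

Iterating the recurrence up to L_{10} = 123 and L_{9} = 76:
L_{11} = L_{10} + L_{9} = 123 + 76 = 199
L_{12} = L_{11} + L_{10} = 199 + 123 = 322
L_{13} = L_{12} + L_{11} = 322 + 199 = 521
L_{14} = L_{13} + L_{12} = 521 + 322 = 843

843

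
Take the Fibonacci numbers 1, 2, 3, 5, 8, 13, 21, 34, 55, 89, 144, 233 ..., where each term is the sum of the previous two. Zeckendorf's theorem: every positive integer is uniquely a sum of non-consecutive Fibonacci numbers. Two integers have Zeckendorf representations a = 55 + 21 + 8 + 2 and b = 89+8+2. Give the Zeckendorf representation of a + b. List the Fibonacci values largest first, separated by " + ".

144 + 34 + 5 + 2

The two numbers are 86 and 99, so their sum is 185.
Greedily peel off the largest Fibonacci term at each step:
185: greatest Fibonacci not exceeding it is 144, leaving 41
41: greatest Fibonacci not exceeding it is 34, leaving 7
7: greatest Fibonacci not exceeding it is 5, leaving 2
2: greatest Fibonacci not exceeding it is 2, leaving 0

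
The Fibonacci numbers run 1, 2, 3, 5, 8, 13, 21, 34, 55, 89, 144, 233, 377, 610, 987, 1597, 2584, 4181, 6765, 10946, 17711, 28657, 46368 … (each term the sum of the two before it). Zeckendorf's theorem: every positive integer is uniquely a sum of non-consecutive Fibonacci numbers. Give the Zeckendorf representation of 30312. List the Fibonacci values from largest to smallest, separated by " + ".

subtract 28657 from 30312: 1655 remains
subtract 1597 from 1655: 58 remains
subtract 55 from 58: 3 remains
subtract 3 from 3: 0 remains
So 30312 = 28657 + 1597 + 55 + 3, with no two terms consecutive in the sequence.

28657 + 1597 + 55 + 3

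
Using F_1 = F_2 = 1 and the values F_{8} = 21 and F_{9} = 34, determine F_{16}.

987

By the doubling identity F_{2k} = F_k(2F_{k+1} − F_k): F_{16} = 21·(2·34 − 21) = 21·47 = 987.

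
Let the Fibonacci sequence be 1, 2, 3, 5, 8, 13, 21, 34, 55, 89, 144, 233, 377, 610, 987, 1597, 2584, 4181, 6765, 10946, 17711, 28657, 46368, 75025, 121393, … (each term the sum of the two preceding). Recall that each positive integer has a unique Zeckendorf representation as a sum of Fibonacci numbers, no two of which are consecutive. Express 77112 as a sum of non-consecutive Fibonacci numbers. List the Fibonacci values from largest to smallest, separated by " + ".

75025 + 1597 + 377 + 89 + 21 + 3

Greedily peel off the largest Fibonacci term at each step:
77112 − 75025 = 2087
2087 − 1597 = 490
490 − 377 = 113
113 − 89 = 24
24 − 21 = 3
3 − 3 = 0
So 77112 = 75025 + 1597 + 377 + 89 + 21 + 3, with no two terms consecutive in the sequence.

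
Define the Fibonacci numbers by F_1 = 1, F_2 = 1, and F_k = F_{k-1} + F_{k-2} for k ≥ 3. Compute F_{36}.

Iterating the recurrence up to F_{32} = 2178309 and F_{31} = 1346269:
F_{33} = F_{32} + F_{31} = 2178309 + 1346269 = 3524578
F_{34} = F_{33} + F_{32} = 3524578 + 2178309 = 5702887
F_{35} = F_{34} + F_{33} = 5702887 + 3524578 = 9227465
F_{36} = F_{35} + F_{34} = 9227465 + 5702887 = 14930352

14930352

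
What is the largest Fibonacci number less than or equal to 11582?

10946

10946 ≤ 11582 < 17711, so the largest Fibonacci number not exceeding 11582 is 10946.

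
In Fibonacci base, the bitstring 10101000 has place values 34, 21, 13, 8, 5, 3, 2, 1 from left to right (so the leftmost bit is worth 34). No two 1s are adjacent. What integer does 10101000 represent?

52

Summing the place values of the 1 bits: 34 + 13 + 5 = 52.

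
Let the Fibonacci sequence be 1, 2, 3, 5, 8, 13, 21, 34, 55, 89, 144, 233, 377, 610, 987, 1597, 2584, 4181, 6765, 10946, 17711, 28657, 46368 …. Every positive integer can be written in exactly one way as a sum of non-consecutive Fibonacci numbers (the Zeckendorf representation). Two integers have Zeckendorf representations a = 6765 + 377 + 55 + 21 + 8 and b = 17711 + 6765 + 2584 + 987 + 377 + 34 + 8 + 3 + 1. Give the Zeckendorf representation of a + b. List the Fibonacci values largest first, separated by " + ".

The two numbers are 7226 and 28470, so their sum is 35696.
largest Fibonacci ≤ 35696 is 28657; 35696 − 28657 = 7039
largest Fibonacci ≤ 7039 is 6765; 7039 − 6765 = 274
largest Fibonacci ≤ 274 is 233; 274 − 233 = 41
largest Fibonacci ≤ 41 is 34; 41 − 34 = 7
largest Fibonacci ≤ 7 is 5; 7 − 5 = 2
largest Fibonacci ≤ 2 is 2; 2 − 2 = 0

28657 + 6765 + 233 + 34 + 5 + 2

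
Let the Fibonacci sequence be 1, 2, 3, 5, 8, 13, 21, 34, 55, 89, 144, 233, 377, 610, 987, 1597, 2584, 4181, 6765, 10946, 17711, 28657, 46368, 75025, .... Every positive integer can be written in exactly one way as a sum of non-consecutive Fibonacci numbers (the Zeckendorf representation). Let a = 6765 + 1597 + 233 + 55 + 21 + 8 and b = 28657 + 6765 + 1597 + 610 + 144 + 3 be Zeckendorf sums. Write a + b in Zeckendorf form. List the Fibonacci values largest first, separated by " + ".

The two numbers are 8679 and 37776, so their sum is 46455.
take 46368 (≤ 46455); 46455 − 46368 = 87
take 55 (≤ 87); 87 − 55 = 32
take 21 (≤ 32); 32 − 21 = 11
take 8 (≤ 11); 11 − 8 = 3
take 3 (≤ 3); 3 − 3 = 0

46368 + 55 + 21 + 8 + 3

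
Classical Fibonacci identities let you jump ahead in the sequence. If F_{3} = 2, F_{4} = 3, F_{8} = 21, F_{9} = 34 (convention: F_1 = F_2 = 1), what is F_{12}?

By the addition formula F_{m+n} = F_m F_{n+1} + F_{m−1} F_n with m=4, n=8: F_{12} = 3·34 + 2·21 = 102 + 42 = 144.

144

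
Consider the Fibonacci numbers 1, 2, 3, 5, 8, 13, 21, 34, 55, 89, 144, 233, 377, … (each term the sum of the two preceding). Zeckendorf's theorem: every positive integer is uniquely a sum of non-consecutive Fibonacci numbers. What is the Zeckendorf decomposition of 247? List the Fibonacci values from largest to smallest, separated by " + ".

Greedily peel off the largest Fibonacci term at each step:
take 233 (≤ 247); 247 − 233 = 14
take 13 (≤ 14); 14 − 13 = 1
take 1 (≤ 1); 1 − 1 = 0
So 247 = 233 + 13 + 1, with no two terms consecutive in the sequence.

233 + 13 + 1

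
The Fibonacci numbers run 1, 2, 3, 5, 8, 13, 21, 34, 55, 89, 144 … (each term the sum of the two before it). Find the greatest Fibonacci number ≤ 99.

89

89 ≤ 99 < 144, so the largest Fibonacci number not exceeding 99 is 89.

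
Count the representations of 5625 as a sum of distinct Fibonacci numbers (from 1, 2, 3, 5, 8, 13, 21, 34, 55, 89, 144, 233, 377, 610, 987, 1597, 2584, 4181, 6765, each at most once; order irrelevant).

22

Starting from the Zeckendorf form and repeatedly splitting a term F_k into F_{k−1} + F_{k−2} (when neither is already used) reaches every representation.
5625 = 4181+987+377+55+21+3+1 = 4181+987+377+55+13+8+3+1 = 4181+987+233+144+55+21+3+1 = … (19 more), for 22 in all.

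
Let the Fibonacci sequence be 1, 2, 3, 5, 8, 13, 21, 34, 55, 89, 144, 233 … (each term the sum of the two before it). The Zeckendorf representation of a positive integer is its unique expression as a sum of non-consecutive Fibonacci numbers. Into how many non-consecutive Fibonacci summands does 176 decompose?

4

take 144 (≤ 176); 176 − 144 = 32
take 21 (≤ 32); 32 − 21 = 11
take 8 (≤ 11); 11 − 8 = 3
take 3 (≤ 3); 3 − 3 = 0
176 = 144 + 21 + 8 + 3, which has 4 terms.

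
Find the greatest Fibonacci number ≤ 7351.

6765

6765 ≤ 7351 < 10946, so the largest Fibonacci number not exceeding 7351 is 6765.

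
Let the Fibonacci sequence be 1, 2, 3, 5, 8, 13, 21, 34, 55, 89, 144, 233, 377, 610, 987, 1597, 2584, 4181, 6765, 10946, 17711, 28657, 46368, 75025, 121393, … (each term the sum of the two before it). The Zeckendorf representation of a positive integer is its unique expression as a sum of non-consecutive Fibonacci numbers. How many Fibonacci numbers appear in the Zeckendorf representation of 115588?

Greedy algorithm:
115588 − 75025 = 40563
40563 − 28657 = 11906
11906 − 10946 = 960
960 − 610 = 350
350 − 233 = 117
117 − 89 = 28
28 − 21 = 7
7 − 5 = 2
2 − 2 = 0
115588 = 75025 + 28657 + 10946 + 610 + 233 + 89 + 21 + 5 + 2, which has 9 terms.

9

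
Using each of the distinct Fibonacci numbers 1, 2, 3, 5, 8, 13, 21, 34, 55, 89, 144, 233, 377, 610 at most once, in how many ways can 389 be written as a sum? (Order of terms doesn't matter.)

Starting from the Zeckendorf form and repeatedly splitting a term F_k into F_{k−1} + F_{k−2} (when neither is already used) reaches every representation.
389 = 377+8+3+1 = 233+144+8+3+1 = 233+89+55+8+3+1 = 233+89+34+21+8+3+1 — 4 representations.

4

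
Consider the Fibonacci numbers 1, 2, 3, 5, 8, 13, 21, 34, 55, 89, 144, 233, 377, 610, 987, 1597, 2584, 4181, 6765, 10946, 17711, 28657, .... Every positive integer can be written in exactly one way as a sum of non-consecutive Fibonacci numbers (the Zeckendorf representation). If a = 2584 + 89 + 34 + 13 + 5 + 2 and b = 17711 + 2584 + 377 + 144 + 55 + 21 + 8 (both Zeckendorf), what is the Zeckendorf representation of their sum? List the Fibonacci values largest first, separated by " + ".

The two numbers are 2727 and 20900, so their sum is 23627.
Greedily peel off the largest Fibonacci term at each step:
23627: greatest Fibonacci not exceeding it is 17711, leaving 5916
5916: greatest Fibonacci not exceeding it is 4181, leaving 1735
1735: greatest Fibonacci not exceeding it is 1597, leaving 138
138: greatest Fibonacci not exceeding it is 89, leaving 49
49: greatest Fibonacci not exceeding it is 34, leaving 15
15: greatest Fibonacci not exceeding it is 13, leaving 2
2: greatest Fibonacci not exceeding it is 2, leaving 0

17711 + 4181 + 1597 + 89 + 34 + 13 + 2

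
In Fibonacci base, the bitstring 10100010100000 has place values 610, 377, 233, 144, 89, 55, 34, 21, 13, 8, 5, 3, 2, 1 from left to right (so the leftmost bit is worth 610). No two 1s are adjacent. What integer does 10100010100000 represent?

Summing the place values of the 1 bits: 610 + 233 + 34 + 13 = 890.

890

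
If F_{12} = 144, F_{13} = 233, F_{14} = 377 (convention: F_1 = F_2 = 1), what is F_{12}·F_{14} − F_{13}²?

-1

144·377 − 233² = 54288 − 54289 = -1. (Cassini's identity: F_{k−1}F_{k+1} − F_k² = (−1)^k.)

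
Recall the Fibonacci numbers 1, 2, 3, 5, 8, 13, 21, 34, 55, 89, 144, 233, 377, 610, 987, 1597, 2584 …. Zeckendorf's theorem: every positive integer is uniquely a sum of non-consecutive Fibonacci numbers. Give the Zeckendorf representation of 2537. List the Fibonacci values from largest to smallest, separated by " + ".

2537 − 1597 = 940
940 − 610 = 330
330 − 233 = 97
97 − 89 = 8
8 − 8 = 0
So 2537 = 1597 + 610 + 233 + 89 + 8, with no two terms consecutive in the sequence.

1597 + 610 + 233 + 89 + 8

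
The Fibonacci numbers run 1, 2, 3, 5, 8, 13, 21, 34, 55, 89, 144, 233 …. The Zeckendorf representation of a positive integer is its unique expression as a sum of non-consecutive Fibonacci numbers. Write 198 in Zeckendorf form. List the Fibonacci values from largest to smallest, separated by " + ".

144 + 34 + 13 + 5 + 2

Greedy algorithm:
198 − 144 = 54
54 − 34 = 20
20 − 13 = 7
7 − 5 = 2
2 − 2 = 0
So 198 = 144 + 34 + 13 + 5 + 2, with no two terms consecutive in the sequence.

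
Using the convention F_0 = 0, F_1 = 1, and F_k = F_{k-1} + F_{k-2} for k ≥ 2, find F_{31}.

1346269

Iterating the recurrence up to F_{26} = 121393 and F_{25} = 75025:
F_{27} = F_{26} + F_{25} = 121393 + 75025 = 196418
F_{28} = F_{27} + F_{26} = 196418 + 121393 = 317811
F_{29} = F_{28} + F_{27} = 317811 + 196418 = 514229
F_{30} = F_{29} + F_{28} = 514229 + 317811 = 832040
F_{31} = F_{30} + F_{29} = 832040 + 514229 = 1346269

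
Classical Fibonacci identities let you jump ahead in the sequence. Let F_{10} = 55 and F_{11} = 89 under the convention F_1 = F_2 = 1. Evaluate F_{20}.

6765

By the doubling identity F_{2k} = F_k(2F_{k+1} − F_k): F_{20} = 55·(2·89 − 55) = 55·123 = 6765.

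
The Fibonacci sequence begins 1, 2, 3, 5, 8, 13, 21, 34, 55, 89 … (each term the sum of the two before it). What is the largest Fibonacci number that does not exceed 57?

55 ≤ 57 < 89, so the largest Fibonacci number not exceeding 57 is 55.

55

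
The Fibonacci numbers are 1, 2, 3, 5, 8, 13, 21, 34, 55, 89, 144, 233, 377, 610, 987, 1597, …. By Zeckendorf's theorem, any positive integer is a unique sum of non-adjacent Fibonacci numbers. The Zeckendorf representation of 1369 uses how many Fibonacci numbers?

3

Repeatedly subtract the largest Fibonacci number that fits:
987 ≤ 1369 < 1597, so take 987; remainder 382
377 ≤ 382 < 610, so take 377; remainder 5
5 ≤ 5 < 8, so take 5; remainder 0
1369 = 987 + 377 + 5, which has 3 terms.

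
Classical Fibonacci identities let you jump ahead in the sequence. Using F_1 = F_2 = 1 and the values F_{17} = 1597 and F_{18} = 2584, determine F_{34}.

By the doubling identity F_{2k} = F_k(2F_{k+1} − F_k): F_{34} = 1597·(2·2584 − 1597) = 1597·3571 = 5702887.

5702887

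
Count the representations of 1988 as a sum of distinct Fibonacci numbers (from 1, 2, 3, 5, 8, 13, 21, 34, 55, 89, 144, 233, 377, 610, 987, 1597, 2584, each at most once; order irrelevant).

24

Starting from the Zeckendorf form and repeatedly splitting a term F_k into F_{k−1} + F_{k−2} (when neither is already used) reaches every representation.
1988 = 1597+377+13+1 = 1597+377+8+5+1 = 1597+233+144+13+1 = 987+610+377+13+1 = 1597+377+8+3+2+1 = … (19 more), for 24 in all.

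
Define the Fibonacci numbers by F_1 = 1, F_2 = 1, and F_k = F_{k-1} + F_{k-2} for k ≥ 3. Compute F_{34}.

Iterating the recurrence up to F_{29} = 514229 and F_{28} = 317811:
F_{30} = F_{29} + F_{28} = 514229 + 317811 = 832040
F_{31} = F_{30} + F_{29} = 832040 + 514229 = 1346269
F_{32} = F_{31} + F_{30} = 1346269 + 832040 = 2178309
F_{33} = F_{32} + F_{31} = 2178309 + 1346269 = 3524578
F_{34} = F_{33} + F_{32} = 3524578 + 2178309 = 5702887

5702887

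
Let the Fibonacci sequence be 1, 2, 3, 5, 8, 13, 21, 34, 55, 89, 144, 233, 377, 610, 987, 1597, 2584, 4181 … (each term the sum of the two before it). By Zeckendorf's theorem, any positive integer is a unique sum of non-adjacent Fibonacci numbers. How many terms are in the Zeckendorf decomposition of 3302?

Repeatedly subtract the largest Fibonacci number that fits:
take 2584 (≤ 3302); 3302 − 2584 = 718
take 610 (≤ 718); 718 − 610 = 108
take 89 (≤ 108); 108 − 89 = 19
take 13 (≤ 19); 19 − 13 = 6
take 5 (≤ 6); 6 − 5 = 1
take 1 (≤ 1); 1 − 1 = 0
3302 = 2584 + 610 + 89 + 13 + 5 + 1, which has 6 terms.

6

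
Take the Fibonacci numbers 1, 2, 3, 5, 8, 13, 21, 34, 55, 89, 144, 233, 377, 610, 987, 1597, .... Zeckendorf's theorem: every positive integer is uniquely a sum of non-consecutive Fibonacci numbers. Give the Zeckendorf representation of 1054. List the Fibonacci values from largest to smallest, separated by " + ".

987 + 55 + 8 + 3 + 1

Repeatedly subtract the largest Fibonacci number that fits:
1054 − 987 = 67
67 − 55 = 12
12 − 8 = 4
4 − 3 = 1
1 − 1 = 0
So 1054 = 987 + 55 + 8 + 3 + 1, with no two terms consecutive in the sequence.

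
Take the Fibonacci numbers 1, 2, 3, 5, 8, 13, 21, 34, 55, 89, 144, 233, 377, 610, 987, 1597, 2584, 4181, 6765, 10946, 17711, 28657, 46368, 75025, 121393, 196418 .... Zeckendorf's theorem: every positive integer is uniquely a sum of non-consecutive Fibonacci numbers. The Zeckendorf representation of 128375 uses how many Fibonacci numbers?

128375 − 121393 = 6982
6982 − 6765 = 217
217 − 144 = 73
73 − 55 = 18
18 − 13 = 5
5 − 5 = 0
128375 = 121393 + 6765 + 144 + 55 + 13 + 5, which has 6 terms.

6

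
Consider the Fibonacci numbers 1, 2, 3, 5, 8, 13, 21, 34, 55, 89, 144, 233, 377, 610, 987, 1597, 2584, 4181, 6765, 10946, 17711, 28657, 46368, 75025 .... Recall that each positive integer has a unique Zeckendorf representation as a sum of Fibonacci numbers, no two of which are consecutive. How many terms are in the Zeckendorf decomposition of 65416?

65416 − 46368 = 19048
19048 − 17711 = 1337
1337 − 987 = 350
350 − 233 = 117
117 − 89 = 28
28 − 21 = 7
7 − 5 = 2
2 − 2 = 0
65416 = 46368 + 17711 + 987 + 233 + 89 + 21 + 5 + 2, which has 8 terms.

8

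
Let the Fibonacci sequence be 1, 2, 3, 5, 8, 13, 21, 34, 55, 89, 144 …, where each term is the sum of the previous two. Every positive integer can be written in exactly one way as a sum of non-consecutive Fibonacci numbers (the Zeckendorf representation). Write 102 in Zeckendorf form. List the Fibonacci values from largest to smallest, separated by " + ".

89 + 13

Greedily peel off the largest Fibonacci term at each step:
subtract 89 from 102: 13 remains
subtract 13 from 13: 0 remains
So 102 = 89 + 13, with no two terms consecutive in the sequence.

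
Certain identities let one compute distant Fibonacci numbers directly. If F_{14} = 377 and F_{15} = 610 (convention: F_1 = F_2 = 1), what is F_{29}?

By F_{2k+1} = F_k² + F_{k+1}²: F_{29} = 377² + 610² = 142129 + 372100 = 514229.

514229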